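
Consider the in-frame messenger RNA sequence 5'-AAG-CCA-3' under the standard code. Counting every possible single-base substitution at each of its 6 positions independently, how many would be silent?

Codon 1 (AAG, Lys): 1 synonymous substitution.
Codon 2 (CCA, Pro): 3 synonymous substitutions.
Total: 1 + 3 = 4.

4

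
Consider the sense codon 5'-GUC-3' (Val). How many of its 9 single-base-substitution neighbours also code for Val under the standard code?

3

Position 1: none → 0 synonymous.
Position 2: none → 0 synonymous.
Position 3: GUU, GUA, GUG → 3 synonymous.
Total: 0 + 0 + 3 = 3.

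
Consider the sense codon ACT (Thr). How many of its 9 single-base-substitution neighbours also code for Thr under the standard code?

Position 1: none → 0 synonymous.
Position 2: none → 0 synonymous.
Position 3: ACC, ACA, ACG → 3 synonymous.
Total: 0 + 0 + 3 = 3.

3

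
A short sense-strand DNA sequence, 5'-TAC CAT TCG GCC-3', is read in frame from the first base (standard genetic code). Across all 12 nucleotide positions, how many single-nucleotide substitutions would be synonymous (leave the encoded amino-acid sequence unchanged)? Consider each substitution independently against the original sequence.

8

Codon 1 (TAC, Tyr): 1 synonymous substitution.
Codon 2 (CAT, His): 1 synonymous substitution.
Codon 3 (TCG, Ser): 3 synonymous substitutions.
Codon 4 (GCC, Ala): 3 synonymous substitutions.
Total: 1 + 1 + 3 + 3 = 8.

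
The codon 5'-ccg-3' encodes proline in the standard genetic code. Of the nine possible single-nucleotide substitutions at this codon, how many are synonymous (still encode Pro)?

Position 1: none → 0 synonymous.
Position 2: none → 0 synonymous.
Position 3: CCT, CCC, CCA → 3 synonymous.
Total: 0 + 0 + 3 = 3.

3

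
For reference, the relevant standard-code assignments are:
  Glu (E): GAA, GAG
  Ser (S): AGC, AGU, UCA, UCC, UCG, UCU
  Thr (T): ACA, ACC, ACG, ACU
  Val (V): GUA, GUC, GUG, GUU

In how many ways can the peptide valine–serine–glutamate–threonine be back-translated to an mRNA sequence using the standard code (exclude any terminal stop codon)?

Val: 4 codons.
Ser: 6 codons.
Glu: 2 codons.
Thr: 4 codons.
4 × 6 × 2 × 4 = 192.

192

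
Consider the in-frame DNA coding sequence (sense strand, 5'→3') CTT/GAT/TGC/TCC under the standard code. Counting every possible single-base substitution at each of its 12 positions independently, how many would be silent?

8

Codon 1 (CTT, Leu): 3 synonymous substitutions.
Codon 2 (GAT, Asp): 1 synonymous substitution.
Codon 3 (TGC, Cys): 1 synonymous substitution.
Codon 4 (TCC, Ser): 3 synonymous substitutions.
Total: 3 + 1 + 1 + 3 = 8.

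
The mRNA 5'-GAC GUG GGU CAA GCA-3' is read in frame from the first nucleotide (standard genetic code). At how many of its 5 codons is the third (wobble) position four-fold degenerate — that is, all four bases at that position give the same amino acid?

3

Codon 1 GAC (Asp): third position 2-fold.
Codon 2 GUG (Val): third position 4-fold.
Codon 3 GGU (Gly): third position 4-fold.
Codon 4 CAA (Gln): third position 2-fold.
Codon 5 GCA (Ala): third position 4-fold.
Four-fold degenerate third positions: 3.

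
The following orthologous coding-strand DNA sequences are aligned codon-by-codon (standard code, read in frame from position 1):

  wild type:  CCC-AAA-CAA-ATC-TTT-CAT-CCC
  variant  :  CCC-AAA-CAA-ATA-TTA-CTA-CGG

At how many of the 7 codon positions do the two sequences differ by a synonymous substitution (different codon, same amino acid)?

Codon 1: CCC Pro / CCC Pro — identical.
Codon 2: AAA Lys / AAA Lys — identical.
Codon 3: CAA Gln / CAA Gln — identical.
Codon 4: ATC Ile / ATA Ile — synonymous.
Codon 5: TTT Phe / TTA Leu — nonsynonymous.
Codon 6: CAT His / CTA Leu — nonsynonymous.
Codon 7: CCC Pro / CGG Arg — nonsynonymous.
Synonymous differences: 1.

1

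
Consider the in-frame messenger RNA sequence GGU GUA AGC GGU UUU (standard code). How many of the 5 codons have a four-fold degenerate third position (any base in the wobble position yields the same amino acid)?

3

Codon 1 GGU (Gly): third position 4-fold.
Codon 2 GUA (Val): third position 4-fold.
Codon 3 AGC (Ser): third position 2-fold.
Codon 4 GGU (Gly): third position 4-fold.
Codon 5 UUU (Phe): third position 2-fold.
Four-fold degenerate third positions: 3.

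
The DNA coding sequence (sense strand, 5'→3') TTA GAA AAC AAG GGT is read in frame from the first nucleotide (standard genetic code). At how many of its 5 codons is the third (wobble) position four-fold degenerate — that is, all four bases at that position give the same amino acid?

1

Codon 1 TTA (Leu): third position 2-fold.
Codon 2 GAA (Glu): third position 2-fold.
Codon 3 AAC (Asn): third position 2-fold.
Codon 4 AAG (Lys): third position 2-fold.
Codon 5 GGT (Gly): third position 4-fold.
Four-fold degenerate third positions: 1.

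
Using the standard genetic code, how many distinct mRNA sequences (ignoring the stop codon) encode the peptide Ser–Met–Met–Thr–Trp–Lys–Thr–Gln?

Ser: 6 codons.
Met: 1 codon.
Met: 1 codon.
Thr: 4 codons.
Trp: 1 codon.
Lys: 2 codons.
Thr: 4 codons.
Gln: 2 codons.
6 × 1 × 1 × 4 × 1 × 2 × 4 × 2 = 384.

384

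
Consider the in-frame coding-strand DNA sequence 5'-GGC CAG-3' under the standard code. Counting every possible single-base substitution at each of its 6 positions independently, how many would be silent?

4

Codon 1 (GGC, Gly): 3 synonymous substitutions.
Codon 2 (CAG, Gln): 1 synonymous substitution.
Total: 3 + 1 = 4.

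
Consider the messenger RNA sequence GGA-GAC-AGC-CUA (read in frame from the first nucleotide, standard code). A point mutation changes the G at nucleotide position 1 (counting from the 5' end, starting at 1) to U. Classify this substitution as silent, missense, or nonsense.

Position 1 falls in codon 1: GGA → Gly.
After the substitution the codon is UGA → Stop.
The new codon is a stop codon, so this is a nonsense mutation.

nonsense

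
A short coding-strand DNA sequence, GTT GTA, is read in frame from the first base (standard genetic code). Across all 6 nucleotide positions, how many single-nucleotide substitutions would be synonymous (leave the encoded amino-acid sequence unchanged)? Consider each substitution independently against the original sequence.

Codon 1 (GTT, Val): 3 synonymous substitutions.
Codon 2 (GTA, Val): 3 synonymous substitutions.
Total: 3 + 3 = 6.

6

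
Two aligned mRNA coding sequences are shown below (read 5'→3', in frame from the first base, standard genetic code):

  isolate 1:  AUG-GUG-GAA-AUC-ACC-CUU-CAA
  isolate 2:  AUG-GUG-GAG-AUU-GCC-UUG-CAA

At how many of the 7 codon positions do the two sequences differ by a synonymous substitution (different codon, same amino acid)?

3

Codon 1: AUG Met / AUG Met — identical.
Codon 2: GUG Val / GUG Val — identical.
Codon 3: GAA Glu / GAG Glu — synonymous.
Codon 4: AUC Ile / AUU Ile — synonymous.
Codon 5: ACC Thr / GCC Ala — nonsynonymous.
Codon 6: CUU Leu / UUG Leu — synonymous.
Codon 7: CAA Gln / CAA Gln — identical.
Synonymous differences: 3.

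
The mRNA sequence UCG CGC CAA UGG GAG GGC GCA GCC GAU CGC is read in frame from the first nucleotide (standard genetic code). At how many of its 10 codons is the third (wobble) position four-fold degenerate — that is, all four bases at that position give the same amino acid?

6

Codon 1 UCG (Ser): third position 4-fold.
Codon 2 CGC (Arg): third position 4-fold.
Codon 3 CAA (Gln): third position 2-fold.
Codon 4 UGG (Trp): third position 1-fold.
Codon 5 GAG (Glu): third position 2-fold.
Codon 6 GGC (Gly): third position 4-fold.
Codon 7 GCA (Ala): third position 4-fold.
Codon 8 GCC (Ala): third position 4-fold.
Codon 9 GAU (Asp): third position 2-fold.
Codon 10 CGC (Arg): third position 4-fold.
Four-fold degenerate third positions: 6.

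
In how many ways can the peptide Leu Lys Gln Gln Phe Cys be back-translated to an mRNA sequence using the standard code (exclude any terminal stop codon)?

192

Leu: 6 codons.
Lys: 2 codons.
Gln: 2 codons.
Gln: 2 codons.
Phe: 2 codons.
Cys: 2 codons.
6 × 2 × 2 × 2 × 2 × 2 = 192.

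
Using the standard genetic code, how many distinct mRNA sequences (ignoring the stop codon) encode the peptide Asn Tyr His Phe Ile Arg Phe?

Asn: 2 codons.
Tyr: 2 codons.
His: 2 codons.
Phe: 2 codons.
Ile: 3 codons.
Arg: 6 codons.
Phe: 2 codons.
2 × 2 × 2 × 2 × 3 × 6 × 2 = 576.

576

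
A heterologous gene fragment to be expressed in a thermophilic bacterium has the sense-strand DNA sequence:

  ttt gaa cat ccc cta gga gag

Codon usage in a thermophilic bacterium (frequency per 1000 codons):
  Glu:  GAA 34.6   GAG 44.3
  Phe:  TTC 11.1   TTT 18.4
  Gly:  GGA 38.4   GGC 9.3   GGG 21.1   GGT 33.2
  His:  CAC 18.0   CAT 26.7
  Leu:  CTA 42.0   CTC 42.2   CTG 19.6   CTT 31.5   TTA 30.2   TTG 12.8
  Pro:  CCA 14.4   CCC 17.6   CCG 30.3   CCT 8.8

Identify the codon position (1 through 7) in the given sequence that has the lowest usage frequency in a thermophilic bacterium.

4

Codon 1 TTT (Phe): 18.4 per 1000.
Codon 2 GAA (Glu): 34.6 per 1000.
Codon 3 CAT (His): 26.7 per 1000.
Codon 4 CCC (Pro): 17.6 per 1000.
Codon 5 CTA (Leu): 42.0 per 1000.
Codon 6 GGA (Gly): 38.4 per 1000.
Codon 7 GAG (Glu): 44.3 per 1000.
Lowest frequency is 17.6 at codon 4.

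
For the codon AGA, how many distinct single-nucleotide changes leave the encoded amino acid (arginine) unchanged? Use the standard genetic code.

2

Position 1: CGA → 1 synonymous.
Position 2: none → 0 synonymous.
Position 3: AGG → 1 synonymous.
Total: 1 + 0 + 1 = 2.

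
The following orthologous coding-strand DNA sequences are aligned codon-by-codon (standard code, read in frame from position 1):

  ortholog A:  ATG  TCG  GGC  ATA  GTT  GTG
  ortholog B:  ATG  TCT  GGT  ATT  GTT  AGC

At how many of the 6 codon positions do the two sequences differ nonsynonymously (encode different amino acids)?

1

Codon 1: ATG Met / ATG Met — identical.
Codon 2: TCG Ser / TCT Ser — synonymous.
Codon 3: GGC Gly / GGT Gly — synonymous.
Codon 4: ATA Ile / ATT Ile — synonymous.
Codon 5: GTT Val / GTT Val — identical.
Codon 6: GTG Val / AGC Ser — nonsynonymous.
Nonsynonymous differences: 1.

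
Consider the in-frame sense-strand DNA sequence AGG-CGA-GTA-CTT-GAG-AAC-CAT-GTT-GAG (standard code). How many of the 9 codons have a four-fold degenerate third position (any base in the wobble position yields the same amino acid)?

Codon 1 AGG (Arg): third position 2-fold.
Codon 2 CGA (Arg): third position 4-fold.
Codon 3 GTA (Val): third position 4-fold.
Codon 4 CTT (Leu): third position 4-fold.
Codon 5 GAG (Glu): third position 2-fold.
Codon 6 AAC (Asn): third position 2-fold.
Codon 7 CAT (His): third position 2-fold.
Codon 8 GTT (Val): third position 4-fold.
Codon 9 GAG (Glu): third position 2-fold.
Four-fold degenerate third positions: 4.

4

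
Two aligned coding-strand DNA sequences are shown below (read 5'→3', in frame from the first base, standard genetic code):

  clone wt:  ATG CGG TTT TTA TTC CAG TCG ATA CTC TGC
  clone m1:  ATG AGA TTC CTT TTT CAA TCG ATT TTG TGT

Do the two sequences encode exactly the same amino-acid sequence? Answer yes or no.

Codon 1: ATG Met / ATG Met — identical.
Codon 2: CGG Arg / AGA Arg — synonymous.
Codon 3: TTT Phe / TTC Phe — synonymous.
Codon 4: TTA Leu / CTT Leu — synonymous.
Codon 5: TTC Phe / TTT Phe — synonymous.
Codon 6: CAG Gln / CAA Gln — synonymous.
Codon 7: TCG Ser / TCG Ser — identical.
Codon 8: ATA Ile / ATT Ile — synonymous.
Codon 9: CTC Leu / TTG Leu — synonymous.
Codon 10: TGC Cys / TGT Cys — synonymous.
Nonsynonymous differences: 0 → same protein.

yes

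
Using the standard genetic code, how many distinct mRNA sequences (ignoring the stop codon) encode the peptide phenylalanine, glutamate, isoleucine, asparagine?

Phe: 2 codons.
Glu: 2 codons.
Ile: 3 codons.
Asn: 2 codons.
2 × 2 × 3 × 2 = 24.

24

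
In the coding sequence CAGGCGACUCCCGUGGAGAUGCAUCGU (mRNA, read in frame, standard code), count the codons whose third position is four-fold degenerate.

Codon 1 CAG (Gln): third position 2-fold.
Codon 2 GCG (Ala): third position 4-fold.
Codon 3 ACU (Thr): third position 4-fold.
Codon 4 CCC (Pro): third position 4-fold.
Codon 5 GUG (Val): third position 4-fold.
Codon 6 GAG (Glu): third position 2-fold.
Codon 7 AUG (Met): third position 1-fold.
Codon 8 CAU (His): third position 2-fold.
Codon 9 CGU (Arg): third position 4-fold.
Four-fold degenerate third positions: 5.

5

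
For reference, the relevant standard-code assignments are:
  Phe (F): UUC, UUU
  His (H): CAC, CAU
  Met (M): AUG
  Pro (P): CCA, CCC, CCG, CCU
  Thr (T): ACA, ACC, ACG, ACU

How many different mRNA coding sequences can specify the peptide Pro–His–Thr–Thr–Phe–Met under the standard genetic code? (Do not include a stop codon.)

256

Pro: 4 codons.
His: 2 codons.
Thr: 4 codons.
Thr: 4 codons.
Phe: 2 codons.
Met: 1 codon.
4 × 2 × 4 × 4 × 2 × 1 = 256.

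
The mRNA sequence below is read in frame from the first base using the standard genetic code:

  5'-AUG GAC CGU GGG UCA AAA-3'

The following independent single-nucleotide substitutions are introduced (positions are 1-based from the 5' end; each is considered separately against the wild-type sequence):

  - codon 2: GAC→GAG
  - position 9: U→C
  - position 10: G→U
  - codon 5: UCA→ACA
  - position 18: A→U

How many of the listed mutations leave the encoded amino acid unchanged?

Codon 2: GAC (Asp) → GAG (Glu) — missense.
Codon 3: CGU (Arg) → CGC (Arg) — synonymous.
Codon 4: GGG (Gly) → UGG (Trp) — missense.
Codon 5: UCA (Ser) → ACA (Thr) — missense.
Codon 6: AAA (Lys) → AAU (Asn) — missense.
Synonymous: 1 of 5.

1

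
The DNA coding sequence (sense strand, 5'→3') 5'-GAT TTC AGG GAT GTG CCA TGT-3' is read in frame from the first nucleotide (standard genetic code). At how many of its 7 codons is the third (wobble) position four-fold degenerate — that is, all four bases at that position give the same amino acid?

Codon 1 GAT (Asp): third position 2-fold.
Codon 2 TTC (Phe): third position 2-fold.
Codon 3 AGG (Arg): third position 2-fold.
Codon 4 GAT (Asp): third position 2-fold.
Codon 5 GTG (Val): third position 4-fold.
Codon 6 CCA (Pro): third position 4-fold.
Codon 7 TGT (Cys): third position 2-fold.
Four-fold degenerate third positions: 2.

2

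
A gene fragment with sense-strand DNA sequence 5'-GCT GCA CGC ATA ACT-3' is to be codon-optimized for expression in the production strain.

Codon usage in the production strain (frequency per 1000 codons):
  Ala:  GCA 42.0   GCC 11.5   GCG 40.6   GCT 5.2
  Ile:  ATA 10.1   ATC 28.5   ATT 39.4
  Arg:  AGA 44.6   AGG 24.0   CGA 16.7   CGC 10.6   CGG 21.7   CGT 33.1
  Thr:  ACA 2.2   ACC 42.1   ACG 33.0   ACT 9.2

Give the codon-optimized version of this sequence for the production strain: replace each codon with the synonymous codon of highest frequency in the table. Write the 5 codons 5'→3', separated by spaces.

Codon 1 (Ala): best is GCA at 42.0.
Codon 2 (Ala): best is GCA at 42.0.
Codon 3 (Arg): best is AGA at 44.6.
Codon 4 (Ile): best is ATT at 39.4.
Codon 5 (Thr): best is ACC at 42.1.

GCA GCA AGA ATT ACC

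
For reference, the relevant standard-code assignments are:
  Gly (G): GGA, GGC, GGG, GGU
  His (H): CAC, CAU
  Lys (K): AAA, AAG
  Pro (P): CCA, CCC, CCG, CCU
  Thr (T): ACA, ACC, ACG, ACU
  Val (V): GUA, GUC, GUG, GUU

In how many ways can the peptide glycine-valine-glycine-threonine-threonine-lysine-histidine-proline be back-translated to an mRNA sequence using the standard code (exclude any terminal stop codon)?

16384

Gly: 4 codons.
Val: 4 codons.
Gly: 4 codons.
Thr: 4 codons.
Thr: 4 codons.
Lys: 2 codons.
His: 2 codons.
Pro: 4 codons.
4 × 4 × 4 × 4 × 4 × 2 × 2 × 4 = 16384.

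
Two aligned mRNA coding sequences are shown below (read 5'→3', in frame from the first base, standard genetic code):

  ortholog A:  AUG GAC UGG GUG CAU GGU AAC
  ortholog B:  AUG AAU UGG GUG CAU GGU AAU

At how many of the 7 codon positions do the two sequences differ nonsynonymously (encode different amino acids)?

Codon 1: AUG Met / AUG Met — identical.
Codon 2: GAC Asp / AAU Asn — nonsynonymous.
Codon 3: UGG Trp / UGG Trp — identical.
Codon 4: GUG Val / GUG Val — identical.
Codon 5: CAU His / CAU His — identical.
Codon 6: GGU Gly / GGU Gly — identical.
Codon 7: AAC Asn / AAU Asn — synonymous.
Nonsynonymous differences: 1.

1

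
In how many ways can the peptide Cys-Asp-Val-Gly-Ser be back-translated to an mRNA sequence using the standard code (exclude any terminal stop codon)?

Cys: 2 codons.
Asp: 2 codons.
Val: 4 codons.
Gly: 4 codons.
Ser: 6 codons.
2 × 2 × 4 × 4 × 6 = 384.

384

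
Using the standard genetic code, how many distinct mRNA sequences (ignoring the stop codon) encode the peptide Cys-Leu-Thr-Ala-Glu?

Cys: 2 codons.
Leu: 6 codons.
Thr: 4 codons.
Ala: 4 codons.
Glu: 2 codons.
2 × 6 × 4 × 4 × 2 = 384.

384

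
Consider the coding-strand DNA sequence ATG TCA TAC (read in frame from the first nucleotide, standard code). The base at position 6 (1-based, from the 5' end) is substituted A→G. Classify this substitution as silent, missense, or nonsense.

silent

Position 6 falls in codon 2: TCA → Ser.
After the substitution the codon is TCG → Ser.
Both encode Ser, so the change is synonymous.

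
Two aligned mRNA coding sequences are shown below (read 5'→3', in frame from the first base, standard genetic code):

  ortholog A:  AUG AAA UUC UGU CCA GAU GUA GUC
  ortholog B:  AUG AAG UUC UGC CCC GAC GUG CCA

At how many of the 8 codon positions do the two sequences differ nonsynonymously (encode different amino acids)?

Codon 1: AUG Met / AUG Met — identical.
Codon 2: AAA Lys / AAG Lys — synonymous.
Codon 3: UUC Phe / UUC Phe — identical.
Codon 4: UGU Cys / UGC Cys — synonymous.
Codon 5: CCA Pro / CCC Pro — synonymous.
Codon 6: GAU Asp / GAC Asp — synonymous.
Codon 7: GUA Val / GUG Val — synonymous.
Codon 8: GUC Val / CCA Pro — nonsynonymous.
Nonsynonymous differences: 1.

1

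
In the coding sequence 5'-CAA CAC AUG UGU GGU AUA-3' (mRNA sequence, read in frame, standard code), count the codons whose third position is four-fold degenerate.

Codon 1 CAA (Gln): third position 2-fold.
Codon 2 CAC (His): third position 2-fold.
Codon 3 AUG (Met): third position 1-fold.
Codon 4 UGU (Cys): third position 2-fold.
Codon 5 GGU (Gly): third position 4-fold.
Codon 6 AUA (Ile): third position 3-fold.
Four-fold degenerate third positions: 1.

1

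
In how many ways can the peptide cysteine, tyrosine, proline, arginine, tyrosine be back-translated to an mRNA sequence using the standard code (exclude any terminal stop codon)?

Cys: 2 codons.
Tyr: 2 codons.
Pro: 4 codons.
Arg: 6 codons.
Tyr: 2 codons.
2 × 2 × 4 × 6 × 2 = 192.

192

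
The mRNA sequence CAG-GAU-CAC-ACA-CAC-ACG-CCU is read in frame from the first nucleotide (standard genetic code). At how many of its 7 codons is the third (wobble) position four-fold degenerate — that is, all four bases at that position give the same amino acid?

3

Codon 1 CAG (Gln): third position 2-fold.
Codon 2 GAU (Asp): third position 2-fold.
Codon 3 CAC (His): third position 2-fold.
Codon 4 ACA (Thr): third position 4-fold.
Codon 5 CAC (His): third position 2-fold.
Codon 6 ACG (Thr): third position 4-fold.
Codon 7 CCU (Pro): third position 4-fold.
Four-fold degenerate third positions: 3.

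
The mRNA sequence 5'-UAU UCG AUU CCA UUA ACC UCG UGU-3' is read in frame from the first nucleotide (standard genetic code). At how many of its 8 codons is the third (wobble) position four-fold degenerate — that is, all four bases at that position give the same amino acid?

Codon 1 UAU (Tyr): third position 2-fold.
Codon 2 UCG (Ser): third position 4-fold.
Codon 3 AUU (Ile): third position 3-fold.
Codon 4 CCA (Pro): third position 4-fold.
Codon 5 UUA (Leu): third position 2-fold.
Codon 6 ACC (Thr): third position 4-fold.
Codon 7 UCG (Ser): third position 4-fold.
Codon 8 UGU (Cys): third position 2-fold.
Four-fold degenerate third positions: 4.

4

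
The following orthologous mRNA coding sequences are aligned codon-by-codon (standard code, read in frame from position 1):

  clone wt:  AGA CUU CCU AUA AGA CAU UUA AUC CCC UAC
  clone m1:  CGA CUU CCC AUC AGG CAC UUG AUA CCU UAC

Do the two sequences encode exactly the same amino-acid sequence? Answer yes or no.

yes

Codon 1: AGA Arg / CGA Arg — synonymous.
Codon 2: CUU Leu / CUU Leu — identical.
Codon 3: CCU Pro / CCC Pro — synonymous.
Codon 4: AUA Ile / AUC Ile — synonymous.
Codon 5: AGA Arg / AGG Arg — synonymous.
Codon 6: CAU His / CAC His — synonymous.
Codon 7: UUA Leu / UUG Leu — synonymous.
Codon 8: AUC Ile / AUA Ile — synonymous.
Codon 9: CCC Pro / CCU Pro — synonymous.
Codon 10: UAC Tyr / UAC Tyr — identical.
Nonsynonymous differences: 0 → same protein.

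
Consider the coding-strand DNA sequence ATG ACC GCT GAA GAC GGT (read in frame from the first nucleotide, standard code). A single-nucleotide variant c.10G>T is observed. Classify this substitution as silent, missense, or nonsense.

Position 10 falls in codon 4: GAA → Glu.
After the substitution the codon is TAA → Stop.
The new codon is a stop codon, so this is a nonsense mutation.

nonsense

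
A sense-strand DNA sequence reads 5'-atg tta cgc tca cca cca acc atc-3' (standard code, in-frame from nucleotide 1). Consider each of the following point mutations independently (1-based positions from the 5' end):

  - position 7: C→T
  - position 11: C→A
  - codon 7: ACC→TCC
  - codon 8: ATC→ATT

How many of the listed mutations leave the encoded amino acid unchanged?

1

Codon 3: CGC (Arg) → TGC (Cys) — missense.
Codon 4: TCA (Ser) → TAA (Stop) — nonsense.
Codon 7: ACC (Thr) → TCC (Ser) — missense.
Codon 8: ATC (Ile) → ATT (Ile) — synonymous.
Synonymous: 1 of 4.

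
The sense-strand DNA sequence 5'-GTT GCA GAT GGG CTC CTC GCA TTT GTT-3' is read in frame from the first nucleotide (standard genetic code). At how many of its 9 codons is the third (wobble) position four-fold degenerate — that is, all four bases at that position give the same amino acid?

Codon 1 GTT (Val): third position 4-fold.
Codon 2 GCA (Ala): third position 4-fold.
Codon 3 GAT (Asp): third position 2-fold.
Codon 4 GGG (Gly): third position 4-fold.
Codon 5 CTC (Leu): third position 4-fold.
Codon 6 CTC (Leu): third position 4-fold.
Codon 7 GCA (Ala): third position 4-fold.
Codon 8 TTT (Phe): third position 2-fold.
Codon 9 GTT (Val): third position 4-fold.
Four-fold degenerate third positions: 7.

7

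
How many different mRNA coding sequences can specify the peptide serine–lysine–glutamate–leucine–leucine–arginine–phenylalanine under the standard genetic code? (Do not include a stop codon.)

Ser: 6 codons.
Lys: 2 codons.
Glu: 2 codons.
Leu: 6 codons.
Leu: 6 codons.
Arg: 6 codons.
Phe: 2 codons.
6 × 2 × 2 × 6 × 6 × 6 × 2 = 10368.

10368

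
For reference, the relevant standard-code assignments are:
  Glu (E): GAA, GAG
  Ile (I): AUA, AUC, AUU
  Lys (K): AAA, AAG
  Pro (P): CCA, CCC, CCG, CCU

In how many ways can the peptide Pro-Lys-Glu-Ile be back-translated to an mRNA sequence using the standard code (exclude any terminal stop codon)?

Pro: 4 codons.
Lys: 2 codons.
Glu: 2 codons.
Ile: 3 codons.
4 × 2 × 2 × 3 = 48.

48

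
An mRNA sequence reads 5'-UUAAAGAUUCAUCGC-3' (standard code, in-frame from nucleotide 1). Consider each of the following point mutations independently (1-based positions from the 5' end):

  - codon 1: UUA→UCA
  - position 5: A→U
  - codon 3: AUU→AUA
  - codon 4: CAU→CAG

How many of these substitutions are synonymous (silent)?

Codon 1: UUA (Leu) → UCA (Ser) — missense.
Codon 2: AAG (Lys) → AUG (Met) — missense.
Codon 3: AUU (Ile) → AUA (Ile) — synonymous.
Codon 4: CAU (His) → CAG (Gln) — missense.
Synonymous: 1 of 4.

1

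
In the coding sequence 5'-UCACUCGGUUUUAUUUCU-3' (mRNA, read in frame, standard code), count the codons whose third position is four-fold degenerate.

4

Codon 1 UCA (Ser): third position 4-fold.
Codon 2 CUC (Leu): third position 4-fold.
Codon 3 GGU (Gly): third position 4-fold.
Codon 4 UUU (Phe): third position 2-fold.
Codon 5 AUU (Ile): third position 3-fold.
Codon 6 UCU (Ser): third position 4-fold.
Four-fold degenerate third positions: 4.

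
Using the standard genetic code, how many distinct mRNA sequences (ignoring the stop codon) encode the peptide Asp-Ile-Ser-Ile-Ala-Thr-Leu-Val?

41472

Asp: 2 codons.
Ile: 3 codons.
Ser: 6 codons.
Ile: 3 codons.
Ala: 4 codons.
Thr: 4 codons.
Leu: 6 codons.
Val: 4 codons.
2 × 3 × 6 × 3 × 4 × 4 × 6 × 4 = 41472.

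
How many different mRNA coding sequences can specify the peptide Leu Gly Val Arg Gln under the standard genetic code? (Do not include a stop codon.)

1152

Leu: 6 codons.
Gly: 4 codons.
Val: 4 codons.
Arg: 6 codons.
Gln: 2 codons.
6 × 4 × 4 × 6 × 2 = 1152.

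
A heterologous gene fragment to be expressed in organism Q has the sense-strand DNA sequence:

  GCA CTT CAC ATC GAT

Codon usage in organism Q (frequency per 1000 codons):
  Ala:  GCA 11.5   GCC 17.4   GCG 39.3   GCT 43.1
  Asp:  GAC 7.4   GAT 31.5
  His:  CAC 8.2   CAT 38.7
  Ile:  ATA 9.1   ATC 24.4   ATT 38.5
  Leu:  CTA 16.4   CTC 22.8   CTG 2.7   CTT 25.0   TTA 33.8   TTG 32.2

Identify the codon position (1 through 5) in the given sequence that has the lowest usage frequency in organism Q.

3

Codon 1 GCA (Ala): 11.5 per 1000.
Codon 2 CTT (Leu): 25.0 per 1000.
Codon 3 CAC (His): 8.2 per 1000.
Codon 4 ATC (Ile): 24.4 per 1000.
Codon 5 GAT (Asp): 31.5 per 1000.
Lowest frequency is 8.2 at codon 3.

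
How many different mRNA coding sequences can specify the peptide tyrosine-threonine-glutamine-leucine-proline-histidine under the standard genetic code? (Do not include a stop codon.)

Tyr: 2 codons.
Thr: 4 codons.
Gln: 2 codons.
Leu: 6 codons.
Pro: 4 codons.
His: 2 codons.
2 × 4 × 2 × 6 × 4 × 2 = 768.

768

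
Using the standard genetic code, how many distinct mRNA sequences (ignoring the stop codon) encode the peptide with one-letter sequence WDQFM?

Trp: 1 codon.
Asp: 2 codons.
Gln: 2 codons.
Phe: 2 codons.
Met: 1 codon.
1 × 2 × 2 × 2 × 1 = 8.

8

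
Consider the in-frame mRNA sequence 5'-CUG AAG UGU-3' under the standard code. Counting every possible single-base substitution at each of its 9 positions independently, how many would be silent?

6

Codon 1 (CUG, Leu): 4 synonymous substitutions.
Codon 2 (AAG, Lys): 1 synonymous substitution.
Codon 3 (UGU, Cys): 1 synonymous substitution.
Total: 4 + 1 + 1 = 6.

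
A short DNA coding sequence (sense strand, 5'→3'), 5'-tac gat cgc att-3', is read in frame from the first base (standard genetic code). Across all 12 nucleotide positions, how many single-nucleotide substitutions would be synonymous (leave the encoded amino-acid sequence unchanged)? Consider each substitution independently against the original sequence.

7

Codon 1 (TAC, Tyr): 1 synonymous substitution.
Codon 2 (GAT, Asp): 1 synonymous substitution.
Codon 3 (CGC, Arg): 3 synonymous substitutions.
Codon 4 (ATT, Ile): 2 synonymous substitutions.
Total: 1 + 1 + 3 + 2 = 7.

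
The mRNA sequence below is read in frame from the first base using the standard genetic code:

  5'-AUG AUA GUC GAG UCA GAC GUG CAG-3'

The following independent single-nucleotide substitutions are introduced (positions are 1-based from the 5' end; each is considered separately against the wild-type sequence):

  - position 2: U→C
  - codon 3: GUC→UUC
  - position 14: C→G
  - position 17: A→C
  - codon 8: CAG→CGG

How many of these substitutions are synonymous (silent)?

0

Codon 1: AUG (Met) → ACG (Thr) — missense.
Codon 3: GUC (Val) → UUC (Phe) — missense.
Codon 5: UCA (Ser) → UGA (Stop) — nonsense.
Codon 6: GAC (Asp) → GCC (Ala) — missense.
Codon 8: CAG (Gln) → CGG (Arg) — missense.
Synonymous: 0 of 5.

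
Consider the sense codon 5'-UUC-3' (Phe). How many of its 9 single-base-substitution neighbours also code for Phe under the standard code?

1

Position 1: none → 0 synonymous.
Position 2: none → 0 synonymous.
Position 3: UUU → 1 synonymous.
Total: 0 + 0 + 1 = 1.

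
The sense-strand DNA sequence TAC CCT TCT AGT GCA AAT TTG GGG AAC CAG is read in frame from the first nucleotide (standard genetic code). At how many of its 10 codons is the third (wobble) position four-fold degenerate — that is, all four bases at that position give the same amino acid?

Codon 1 TAC (Tyr): third position 2-fold.
Codon 2 CCT (Pro): third position 4-fold.
Codon 3 TCT (Ser): third position 4-fold.
Codon 4 AGT (Ser): third position 2-fold.
Codon 5 GCA (Ala): third position 4-fold.
Codon 6 AAT (Asn): third position 2-fold.
Codon 7 TTG (Leu): third position 2-fold.
Codon 8 GGG (Gly): third position 4-fold.
Codon 9 AAC (Asn): third position 2-fold.
Codon 10 CAG (Gln): third position 2-fold.
Four-fold degenerate third positions: 4.

4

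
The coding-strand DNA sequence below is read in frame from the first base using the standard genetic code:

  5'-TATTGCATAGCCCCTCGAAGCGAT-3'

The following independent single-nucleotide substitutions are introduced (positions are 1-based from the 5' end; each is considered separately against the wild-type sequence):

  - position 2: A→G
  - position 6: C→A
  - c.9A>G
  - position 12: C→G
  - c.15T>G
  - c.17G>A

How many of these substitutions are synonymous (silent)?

2

Codon 1: TAT (Tyr) → TGT (Cys) — missense.
Codon 2: TGC (Cys) → TGA (Stop) — nonsense.
Codon 3: ATA (Ile) → ATG (Met) — missense.
Codon 4: GCC (Ala) → GCG (Ala) — synonymous.
Codon 5: CCT (Pro) → CCG (Pro) — synonymous.
Codon 6: CGA (Arg) → CAA (Gln) — missense.
Synonymous: 2 of 6.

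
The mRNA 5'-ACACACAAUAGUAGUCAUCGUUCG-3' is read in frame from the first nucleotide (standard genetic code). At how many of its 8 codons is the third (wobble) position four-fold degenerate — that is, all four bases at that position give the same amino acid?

Codon 1 ACA (Thr): third position 4-fold.
Codon 2 CAC (His): third position 2-fold.
Codon 3 AAU (Asn): third position 2-fold.
Codon 4 AGU (Ser): third position 2-fold.
Codon 5 AGU (Ser): third position 2-fold.
Codon 6 CAU (His): third position 2-fold.
Codon 7 CGU (Arg): third position 4-fold.
Codon 8 UCG (Ser): third position 4-fold.
Four-fold degenerate third positions: 3.

3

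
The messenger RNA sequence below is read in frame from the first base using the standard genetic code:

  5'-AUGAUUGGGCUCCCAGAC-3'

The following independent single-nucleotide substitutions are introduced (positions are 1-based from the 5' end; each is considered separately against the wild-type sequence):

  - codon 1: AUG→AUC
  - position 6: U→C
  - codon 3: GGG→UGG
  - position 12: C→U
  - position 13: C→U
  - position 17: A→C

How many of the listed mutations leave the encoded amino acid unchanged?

2

Codon 1: AUG (Met) → AUC (Ile) — missense.
Codon 2: AUU (Ile) → AUC (Ile) — synonymous.
Codon 3: GGG (Gly) → UGG (Trp) — missense.
Codon 4: CUC (Leu) → CUU (Leu) — synonymous.
Codon 5: CCA (Pro) → UCA (Ser) — missense.
Codon 6: GAC (Asp) → GCC (Ala) — missense.
Synonymous: 2 of 6.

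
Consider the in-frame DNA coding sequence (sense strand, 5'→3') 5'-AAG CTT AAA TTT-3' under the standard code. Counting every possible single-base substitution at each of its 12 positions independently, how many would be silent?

6

Codon 1 (AAG, Lys): 1 synonymous substitution.
Codon 2 (CTT, Leu): 3 synonymous substitutions.
Codon 3 (AAA, Lys): 1 synonymous substitution.
Codon 4 (TTT, Phe): 1 synonymous substitution.
Total: 1 + 3 + 1 + 1 = 6.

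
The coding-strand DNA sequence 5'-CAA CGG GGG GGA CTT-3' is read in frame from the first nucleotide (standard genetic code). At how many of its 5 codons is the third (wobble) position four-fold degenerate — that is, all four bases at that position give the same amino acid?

4

Codon 1 CAA (Gln): third position 2-fold.
Codon 2 CGG (Arg): third position 4-fold.
Codon 3 GGG (Gly): third position 4-fold.
Codon 4 GGA (Gly): third position 4-fold.
Codon 5 CTT (Leu): third position 4-fold.
Four-fold degenerate third positions: 4.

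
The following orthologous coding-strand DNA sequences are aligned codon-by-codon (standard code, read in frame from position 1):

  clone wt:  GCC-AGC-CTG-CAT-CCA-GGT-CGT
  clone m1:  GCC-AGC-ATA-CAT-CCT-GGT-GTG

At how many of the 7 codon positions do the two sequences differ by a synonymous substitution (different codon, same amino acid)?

Codon 1: GCC Ala / GCC Ala — identical.
Codon 2: AGC Ser / AGC Ser — identical.
Codon 3: CTG Leu / ATA Ile — nonsynonymous.
Codon 4: CAT His / CAT His — identical.
Codon 5: CCA Pro / CCT Pro — synonymous.
Codon 6: GGT Gly / GGT Gly — identical.
Codon 7: CGT Arg / GTG Val — nonsynonymous.
Synonymous differences: 1.

1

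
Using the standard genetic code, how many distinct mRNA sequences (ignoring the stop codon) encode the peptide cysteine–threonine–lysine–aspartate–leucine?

Cys: 2 codons.
Thr: 4 codons.
Lys: 2 codons.
Asp: 2 codons.
Leu: 6 codons.
2 × 4 × 2 × 2 × 6 = 192.

192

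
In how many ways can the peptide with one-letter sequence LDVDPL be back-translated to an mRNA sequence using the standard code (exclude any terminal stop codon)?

Leu: 6 codons.
Asp: 2 codons.
Val: 4 codons.
Asp: 2 codons.
Pro: 4 codons.
Leu: 6 codons.
6 × 2 × 4 × 2 × 4 × 6 = 2304.

2304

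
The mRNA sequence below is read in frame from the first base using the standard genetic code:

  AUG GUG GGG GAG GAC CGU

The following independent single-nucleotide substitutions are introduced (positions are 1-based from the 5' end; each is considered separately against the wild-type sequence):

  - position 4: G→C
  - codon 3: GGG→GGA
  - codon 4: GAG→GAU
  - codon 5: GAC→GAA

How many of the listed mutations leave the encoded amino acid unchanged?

Codon 2: GUG (Val) → CUG (Leu) — missense.
Codon 3: GGG (Gly) → GGA (Gly) — synonymous.
Codon 4: GAG (Glu) → GAU (Asp) — missense.
Codon 5: GAC (Asp) → GAA (Glu) — missense.
Synonymous: 1 of 4.

1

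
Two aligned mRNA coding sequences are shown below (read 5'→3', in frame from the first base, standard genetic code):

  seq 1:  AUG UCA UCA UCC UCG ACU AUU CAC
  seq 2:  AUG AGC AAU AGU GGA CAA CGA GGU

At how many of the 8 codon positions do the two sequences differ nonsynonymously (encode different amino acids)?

Codon 1: AUG Met / AUG Met — identical.
Codon 2: UCA Ser / AGC Ser — synonymous.
Codon 3: UCA Ser / AAU Asn — nonsynonymous.
Codon 4: UCC Ser / AGU Ser — synonymous.
Codon 5: UCG Ser / GGA Gly — nonsynonymous.
Codon 6: ACU Thr / CAA Gln — nonsynonymous.
Codon 7: AUU Ile / CGA Arg — nonsynonymous.
Codon 8: CAC His / GGU Gly — nonsynonymous.
Nonsynonymous differences: 5.

5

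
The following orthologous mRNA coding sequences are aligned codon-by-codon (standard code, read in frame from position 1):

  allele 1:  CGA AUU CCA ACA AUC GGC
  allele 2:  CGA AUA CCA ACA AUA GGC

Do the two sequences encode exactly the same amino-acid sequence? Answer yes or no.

Codon 1: CGA Arg / CGA Arg — identical.
Codon 2: AUU Ile / AUA Ile — synonymous.
Codon 3: CCA Pro / CCA Pro — identical.
Codon 4: ACA Thr / ACA Thr — identical.
Codon 5: AUC Ile / AUA Ile — synonymous.
Codon 6: GGC Gly / GGC Gly — identical.
Nonsynonymous differences: 0 → same protein.

yes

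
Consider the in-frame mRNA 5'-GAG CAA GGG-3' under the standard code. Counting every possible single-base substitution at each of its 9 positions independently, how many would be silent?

Codon 1 (GAG, Glu): 1 synonymous substitution.
Codon 2 (CAA, Gln): 1 synonymous substitution.
Codon 3 (GGG, Gly): 3 synonymous substitutions.
Total: 1 + 1 + 3 = 5.

5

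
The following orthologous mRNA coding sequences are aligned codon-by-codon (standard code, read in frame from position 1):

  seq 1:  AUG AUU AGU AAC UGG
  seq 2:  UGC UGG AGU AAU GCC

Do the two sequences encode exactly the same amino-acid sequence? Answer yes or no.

Codon 1: AUG Met / UGC Cys — nonsynonymous.
Codon 2: AUU Ile / UGG Trp — nonsynonymous.
Codon 3: AGU Ser / AGU Ser — identical.
Codon 4: AAC Asn / AAU Asn — synonymous.
Codon 5: UGG Trp / GCC Ala — nonsynonymous.
Nonsynonymous differences: 3 → different protein.

no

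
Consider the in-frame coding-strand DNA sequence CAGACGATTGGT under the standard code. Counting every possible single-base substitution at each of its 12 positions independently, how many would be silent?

9

Codon 1 (CAG, Gln): 1 synonymous substitution.
Codon 2 (ACG, Thr): 3 synonymous substitutions.
Codon 3 (ATT, Ile): 2 synonymous substitutions.
Codon 4 (GGT, Gly): 3 synonymous substitutions.
Total: 1 + 3 + 2 + 3 = 9.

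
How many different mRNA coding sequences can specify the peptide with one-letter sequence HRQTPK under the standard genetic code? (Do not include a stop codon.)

768

His: 2 codons.
Arg: 6 codons.
Gln: 2 codons.
Thr: 4 codons.
Pro: 4 codons.
Lys: 2 codons.
2 × 6 × 2 × 4 × 4 × 2 = 768.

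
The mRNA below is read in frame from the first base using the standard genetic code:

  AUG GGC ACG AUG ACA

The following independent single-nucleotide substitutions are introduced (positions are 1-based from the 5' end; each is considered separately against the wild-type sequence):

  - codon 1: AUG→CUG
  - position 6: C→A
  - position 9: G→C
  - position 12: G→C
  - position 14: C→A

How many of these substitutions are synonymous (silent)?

2

Codon 1: AUG (Met) → CUG (Leu) — missense.
Codon 2: GGC (Gly) → GGA (Gly) — synonymous.
Codon 3: ACG (Thr) → ACC (Thr) — synonymous.
Codon 4: AUG (Met) → AUC (Ile) — missense.
Codon 5: ACA (Thr) → AAA (Lys) — missense.
Synonymous: 2 of 5.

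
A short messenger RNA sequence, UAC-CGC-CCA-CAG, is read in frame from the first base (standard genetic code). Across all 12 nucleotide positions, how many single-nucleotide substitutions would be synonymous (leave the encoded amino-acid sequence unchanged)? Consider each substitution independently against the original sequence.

Codon 1 (UAC, Tyr): 1 synonymous substitution.
Codon 2 (CGC, Arg): 3 synonymous substitutions.
Codon 3 (CCA, Pro): 3 synonymous substitutions.
Codon 4 (CAG, Gln): 1 synonymous substitution.
Total: 1 + 3 + 3 + 1 = 8.

8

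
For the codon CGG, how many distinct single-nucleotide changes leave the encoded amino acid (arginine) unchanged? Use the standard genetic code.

Position 1: AGG → 1 synonymous.
Position 2: none → 0 synonymous.
Position 3: CGU, CGC, CGA → 3 synonymous.
Total: 1 + 0 + 3 = 4.

4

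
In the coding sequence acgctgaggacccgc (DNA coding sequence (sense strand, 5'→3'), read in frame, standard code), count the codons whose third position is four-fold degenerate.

Codon 1 ACG (Thr): third position 4-fold.
Codon 2 CTG (Leu): third position 4-fold.
Codon 3 AGG (Arg): third position 2-fold.
Codon 4 ACC (Thr): third position 4-fold.
Codon 5 CGC (Arg): third position 4-fold.
Four-fold degenerate third positions: 4.

4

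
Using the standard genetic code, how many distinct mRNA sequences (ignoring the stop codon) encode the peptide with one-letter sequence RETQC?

192

Arg: 6 codons.
Glu: 2 codons.
Thr: 4 codons.
Gln: 2 codons.
Cys: 2 codons.
6 × 2 × 4 × 2 × 2 = 192.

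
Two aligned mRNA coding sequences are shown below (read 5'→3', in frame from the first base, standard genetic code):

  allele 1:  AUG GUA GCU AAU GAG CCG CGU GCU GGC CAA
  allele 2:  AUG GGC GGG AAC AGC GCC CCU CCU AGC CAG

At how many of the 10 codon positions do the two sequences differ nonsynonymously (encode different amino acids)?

Codon 1: AUG Met / AUG Met — identical.
Codon 2: GUA Val / GGC Gly — nonsynonymous.
Codon 3: GCU Ala / GGG Gly — nonsynonymous.
Codon 4: AAU Asn / AAC Asn — synonymous.
Codon 5: GAG Glu / AGC Ser — nonsynonymous.
Codon 6: CCG Pro / GCC Ala — nonsynonymous.
Codon 7: CGU Arg / CCU Pro — nonsynonymous.
Codon 8: GCU Ala / CCU Pro — nonsynonymous.
Codon 9: GGC Gly / AGC Ser — nonsynonymous.
Codon 10: CAA Gln / CAG Gln — synonymous.
Nonsynonymous differences: 7.

7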